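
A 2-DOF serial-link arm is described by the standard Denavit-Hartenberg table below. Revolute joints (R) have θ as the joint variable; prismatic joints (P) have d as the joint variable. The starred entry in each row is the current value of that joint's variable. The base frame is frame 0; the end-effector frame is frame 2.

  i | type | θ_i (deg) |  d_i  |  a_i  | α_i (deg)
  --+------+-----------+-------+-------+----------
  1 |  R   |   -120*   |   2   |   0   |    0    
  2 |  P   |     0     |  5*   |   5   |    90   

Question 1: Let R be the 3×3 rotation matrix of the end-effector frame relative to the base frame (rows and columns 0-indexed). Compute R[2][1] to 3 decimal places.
End-effector y-axis (col 1 of R) = (0.0000,-0.0000,1.0000)
R[2][1] = 1.0000

1.000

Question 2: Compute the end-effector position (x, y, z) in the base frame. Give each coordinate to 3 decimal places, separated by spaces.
-2.500 -4.330 7.000

after link 1: o_1 = (0.0000, 0.0000, 2.0000)
after link 2: o_2 = (-2.5000, -4.3301, 7.0000)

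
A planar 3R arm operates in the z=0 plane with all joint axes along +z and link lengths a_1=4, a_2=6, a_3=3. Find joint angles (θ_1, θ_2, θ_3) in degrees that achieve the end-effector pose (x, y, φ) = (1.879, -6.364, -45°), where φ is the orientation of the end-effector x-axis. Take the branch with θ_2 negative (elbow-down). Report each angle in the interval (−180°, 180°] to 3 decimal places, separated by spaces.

wrist centre = target − a_3·(cos φ, sin φ) = (-0.2423, -4.2427)
cos θ_2 = (18.0590−4²−6²)/(2·4·6) = -0.7071; θ_2 = -134.9997° (elbow-down)
β = atan2(-4.2427,-0.2423) = -93.2689°; ψ = atan2(-4.2427,-0.2426) = -93.2729°
θ_1 = β − ψ = 0.0040°
θ_3 = φ − θ_1 − θ_2 = 89.9957° (wrapped to (-180°,180°])

0.004 -135.000 89.996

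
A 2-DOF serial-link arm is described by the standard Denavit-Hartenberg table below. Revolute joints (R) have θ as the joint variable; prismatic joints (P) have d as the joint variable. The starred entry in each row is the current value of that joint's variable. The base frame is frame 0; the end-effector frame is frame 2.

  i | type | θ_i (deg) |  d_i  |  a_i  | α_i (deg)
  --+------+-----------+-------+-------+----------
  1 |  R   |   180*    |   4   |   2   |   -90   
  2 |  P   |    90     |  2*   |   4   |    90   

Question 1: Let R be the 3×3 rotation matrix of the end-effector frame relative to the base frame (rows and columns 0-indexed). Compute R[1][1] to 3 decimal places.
-1.000

End-effector y-axis (col 1 of R) = (-0.0000,-1.0000,0.0000)
R[1][1] = -1.0000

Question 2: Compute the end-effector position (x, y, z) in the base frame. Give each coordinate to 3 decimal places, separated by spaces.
after link 1: o_1 = (-2.0000, 0.0000, 4.0000)
after link 2: o_2 = (-2.0000, -2.0000, 0.0000)

-2.000 -2.000 0.000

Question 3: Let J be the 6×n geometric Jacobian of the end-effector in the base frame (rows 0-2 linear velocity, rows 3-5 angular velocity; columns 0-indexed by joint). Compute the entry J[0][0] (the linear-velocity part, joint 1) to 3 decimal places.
2.000

axis z_0 = ẑ; lever o_n−o_0 = (-2.0000,-2.0000,0.0000)
cross product → J_v[:, 0] = (2.0000,-2.0000,0.0000)
J_ω[:, 0] = z_0
entry J[0][0] = 2.0000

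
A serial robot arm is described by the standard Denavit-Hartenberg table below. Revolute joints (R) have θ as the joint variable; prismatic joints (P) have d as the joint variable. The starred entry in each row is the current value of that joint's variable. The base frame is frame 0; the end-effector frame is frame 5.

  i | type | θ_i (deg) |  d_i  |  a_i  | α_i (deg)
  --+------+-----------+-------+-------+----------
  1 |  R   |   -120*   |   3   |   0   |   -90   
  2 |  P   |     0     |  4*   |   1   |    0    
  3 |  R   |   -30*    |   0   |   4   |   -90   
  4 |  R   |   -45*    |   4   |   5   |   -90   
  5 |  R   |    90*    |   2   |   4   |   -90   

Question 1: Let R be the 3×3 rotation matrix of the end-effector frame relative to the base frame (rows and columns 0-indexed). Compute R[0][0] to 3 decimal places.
0.250

End-effector x-axis (col 0 of R) = (0.2500,0.4330,0.8660)
R[0][0] = 0.2500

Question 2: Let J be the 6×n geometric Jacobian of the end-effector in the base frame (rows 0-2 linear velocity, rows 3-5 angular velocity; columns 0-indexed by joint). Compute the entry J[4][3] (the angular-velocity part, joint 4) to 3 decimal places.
-0.433

axis z_3 = (-0.2500,-0.4330,-0.8660); lever o_n−o_3 = (-0.3062,-4.7730,2.4749)
cross product → J_v[:, 3] = (-5.2052,0.8839,1.0607)
J_ω[:, 3] = z_3
entry J[4][3] = -0.4330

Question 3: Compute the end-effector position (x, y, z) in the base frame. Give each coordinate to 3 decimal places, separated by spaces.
after link 1: o_1 = (0.0000, 0.0000, 3.0000)
after link 2: o_2 = (2.9641, -2.8660, 3.0000)
after link 3: o_3 = (1.2321, -5.8660, 5.0000)
after link 4: o_4 = (1.7630, -12.0175, 3.3037)
after link 5: o_5 = (0.9259, -10.6390, 7.4749)

0.926 -10.639 7.475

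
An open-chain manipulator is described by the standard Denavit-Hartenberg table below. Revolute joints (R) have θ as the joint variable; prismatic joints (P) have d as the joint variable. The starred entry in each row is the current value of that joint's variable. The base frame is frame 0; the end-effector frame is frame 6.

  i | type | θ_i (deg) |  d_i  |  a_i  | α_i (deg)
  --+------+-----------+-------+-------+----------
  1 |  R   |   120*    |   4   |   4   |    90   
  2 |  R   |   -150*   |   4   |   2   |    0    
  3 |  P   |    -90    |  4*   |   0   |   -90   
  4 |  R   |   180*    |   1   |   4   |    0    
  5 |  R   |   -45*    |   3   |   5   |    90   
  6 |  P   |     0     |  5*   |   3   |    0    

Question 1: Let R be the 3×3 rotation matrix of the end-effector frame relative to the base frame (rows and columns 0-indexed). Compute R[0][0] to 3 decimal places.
-0.789

End-effector x-axis (col 0 of R) = (-0.7891,-0.0474,-0.6124)
R[0][0] = -0.7891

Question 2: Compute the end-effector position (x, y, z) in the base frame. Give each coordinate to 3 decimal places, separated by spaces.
-1.965 1.019 -4.301

after link 1: o_1 = (-2.0000, 3.4641, 4.0000)
after link 2: o_2 = (2.3301, 3.9641, 3.0000)
after link 3: o_3 = (5.7942, 5.9641, 3.0000)
after link 4: o_4 = (5.2272, 6.9462, -0.9641)
after link 5: o_5 = (2.5805, 4.4593, -5.5260)
after link 6: o_6 = (-1.9649, 1.0185, -4.3012)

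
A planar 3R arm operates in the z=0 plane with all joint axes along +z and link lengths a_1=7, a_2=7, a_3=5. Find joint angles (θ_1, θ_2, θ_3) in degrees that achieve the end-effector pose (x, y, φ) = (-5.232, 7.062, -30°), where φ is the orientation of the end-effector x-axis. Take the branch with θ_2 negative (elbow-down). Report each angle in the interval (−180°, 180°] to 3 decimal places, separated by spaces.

wrist centre = target − a_3·(cos φ, sin φ) = (-9.5621, 9.5620)
cos θ_2 = (182.8661−7²−7²)/(2·7·7) = 0.8660; θ_2 = -30.0051° (elbow-down)
β = atan2(9.5620,-9.5621) = 135.0004°; ψ = atan2(-3.5005,13.0619) = -15.0026°
θ_1 = β − ψ = 150.0029°
θ_3 = φ − θ_1 − θ_2 = -149.9978° (wrapped to (-180°,180°])

150.003 -30.005 -149.998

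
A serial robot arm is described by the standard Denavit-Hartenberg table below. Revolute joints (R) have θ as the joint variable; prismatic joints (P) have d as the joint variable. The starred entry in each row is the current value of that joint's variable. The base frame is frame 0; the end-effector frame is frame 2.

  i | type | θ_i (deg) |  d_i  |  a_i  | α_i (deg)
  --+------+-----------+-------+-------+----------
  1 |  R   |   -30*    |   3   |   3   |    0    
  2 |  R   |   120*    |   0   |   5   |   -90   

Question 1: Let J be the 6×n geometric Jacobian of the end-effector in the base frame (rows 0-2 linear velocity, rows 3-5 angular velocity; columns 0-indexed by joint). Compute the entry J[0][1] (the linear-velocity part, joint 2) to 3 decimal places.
axis z_1 = (0.0000,0.0000,1.0000); lever o_n−o_1 = (0.0000,5.0000,0.0000)
cross product → J_v[:, 1] = (-5.0000,0.0000,0.0000)
J_ω[:, 1] = z_1
entry J[0][1] = -5.0000

-5.000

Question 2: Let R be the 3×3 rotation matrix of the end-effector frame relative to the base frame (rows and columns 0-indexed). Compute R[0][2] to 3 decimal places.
End-effector z-axis (col 2 of R) = (-1.0000,0.0000,0.0000)
R[0][2] = -1.0000

-1.000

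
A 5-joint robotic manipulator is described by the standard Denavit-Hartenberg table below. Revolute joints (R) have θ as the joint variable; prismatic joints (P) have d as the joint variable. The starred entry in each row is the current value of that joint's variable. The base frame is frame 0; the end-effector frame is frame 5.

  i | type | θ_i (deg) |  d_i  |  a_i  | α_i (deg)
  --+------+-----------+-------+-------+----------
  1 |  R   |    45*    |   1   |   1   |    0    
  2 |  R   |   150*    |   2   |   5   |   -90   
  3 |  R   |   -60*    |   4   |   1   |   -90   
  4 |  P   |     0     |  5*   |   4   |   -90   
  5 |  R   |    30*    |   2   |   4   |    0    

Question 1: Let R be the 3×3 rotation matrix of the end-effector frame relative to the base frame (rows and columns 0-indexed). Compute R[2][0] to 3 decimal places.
End-effector x-axis (col 0 of R) = (-0.0000,0.0000,1.0000)
R[2][0] = 1.0000

1.000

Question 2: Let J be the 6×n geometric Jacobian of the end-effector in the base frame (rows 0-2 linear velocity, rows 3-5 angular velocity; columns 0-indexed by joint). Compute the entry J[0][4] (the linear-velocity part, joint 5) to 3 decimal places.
3.864

axis z_4 = (-0.2588,0.9659,-0.0000); lever o_n−o_4 = (-0.5176,1.9319,4.0000)
cross product → J_v[:, 4] = (3.8637,1.0353,0.0000)
J_ω[:, 4] = z_4
entry J[0][4] = 3.8637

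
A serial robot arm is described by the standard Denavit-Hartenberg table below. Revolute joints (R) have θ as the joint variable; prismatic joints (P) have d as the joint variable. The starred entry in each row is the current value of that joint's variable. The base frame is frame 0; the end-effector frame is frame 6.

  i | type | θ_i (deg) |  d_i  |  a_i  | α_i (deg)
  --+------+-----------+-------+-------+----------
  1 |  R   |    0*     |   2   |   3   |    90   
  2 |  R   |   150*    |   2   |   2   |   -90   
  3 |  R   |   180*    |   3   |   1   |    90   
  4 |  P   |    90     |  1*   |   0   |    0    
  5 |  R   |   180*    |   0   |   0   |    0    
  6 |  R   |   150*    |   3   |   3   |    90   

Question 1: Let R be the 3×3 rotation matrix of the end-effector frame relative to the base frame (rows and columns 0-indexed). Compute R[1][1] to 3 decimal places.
End-effector y-axis (col 1 of R) = (-0.0000,1.0000,-0.0000)
R[1][1] = 1.0000

1.000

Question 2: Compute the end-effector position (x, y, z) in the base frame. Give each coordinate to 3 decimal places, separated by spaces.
after link 1: o_1 = (3.0000, 0.0000, 2.0000)
after link 2: o_2 = (1.2679, -2.0000, 3.0000)
after link 3: o_3 = (0.6340, -2.0000, -0.0981)
after link 4: o_4 = (0.6340, -1.0000, -0.0981)
after link 5: o_5 = (0.6340, -1.0000, -0.0981)
after link 6: o_6 = (0.6340, 2.0000, -3.0981)

0.634 2.000 -3.098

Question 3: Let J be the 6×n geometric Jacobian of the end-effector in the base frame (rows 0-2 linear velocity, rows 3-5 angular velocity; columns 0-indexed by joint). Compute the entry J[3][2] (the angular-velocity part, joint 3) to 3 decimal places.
axis z_2 = (-0.5000,-0.0000,-0.8660); lever o_n−o_2 = (-0.6340,4.0000,-6.0981)
cross product → J_v[:, 2] = (3.4641,-2.5000,-2.0000)
J_ω[:, 2] = z_2
entry J[3][2] = -0.5000

-0.500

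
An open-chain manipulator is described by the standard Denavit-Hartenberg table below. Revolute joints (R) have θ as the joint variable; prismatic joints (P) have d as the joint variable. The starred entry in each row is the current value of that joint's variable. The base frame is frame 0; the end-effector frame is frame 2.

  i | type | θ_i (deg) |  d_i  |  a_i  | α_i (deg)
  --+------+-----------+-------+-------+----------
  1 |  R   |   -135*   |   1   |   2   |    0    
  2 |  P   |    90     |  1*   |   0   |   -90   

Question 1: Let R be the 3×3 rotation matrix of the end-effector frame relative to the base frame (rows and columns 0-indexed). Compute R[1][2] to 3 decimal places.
0.707

End-effector z-axis (col 2 of R) = (0.7071,0.7071,0.0000)
R[1][2] = 0.7071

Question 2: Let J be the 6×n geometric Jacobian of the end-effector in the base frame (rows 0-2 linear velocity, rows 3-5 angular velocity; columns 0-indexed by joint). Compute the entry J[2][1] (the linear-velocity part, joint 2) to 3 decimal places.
prismatic axis z_1 = (0.0000,0.0000,1.0000)
J_v[:, 1] = z_1; J_ω[:, 1] = (0,0,0)
entry J[2][1] = 1.0000

1.000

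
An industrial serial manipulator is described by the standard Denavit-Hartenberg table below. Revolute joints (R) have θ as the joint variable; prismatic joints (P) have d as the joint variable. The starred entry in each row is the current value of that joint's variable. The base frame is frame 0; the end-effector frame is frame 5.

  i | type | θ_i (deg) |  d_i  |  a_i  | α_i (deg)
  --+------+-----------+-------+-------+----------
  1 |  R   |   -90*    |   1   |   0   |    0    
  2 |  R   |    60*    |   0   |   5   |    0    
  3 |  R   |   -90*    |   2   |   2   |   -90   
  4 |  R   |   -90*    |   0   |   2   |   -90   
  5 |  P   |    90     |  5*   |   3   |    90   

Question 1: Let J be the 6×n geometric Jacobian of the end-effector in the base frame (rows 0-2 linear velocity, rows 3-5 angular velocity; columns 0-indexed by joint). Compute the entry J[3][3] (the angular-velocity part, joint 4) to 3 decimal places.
axis z_3 = (0.8660,-0.5000,0.0000); lever o_n−o_3 = (-5.0981,-2.8301,2.0000)
cross product → J_v[:, 3] = (-1.0000,-1.7321,-5.0000)
J_ω[:, 3] = z_3
entry J[3][3] = 0.8660

0.866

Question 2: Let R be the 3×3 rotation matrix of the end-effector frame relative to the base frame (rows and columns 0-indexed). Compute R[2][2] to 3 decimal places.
1.000

End-effector z-axis (col 2 of R) = (-0.0000,-0.0000,1.0000)
R[2][2] = 1.0000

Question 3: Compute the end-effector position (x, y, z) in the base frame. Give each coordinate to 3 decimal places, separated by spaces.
-1.768 -7.062 5.000

after link 1: o_1 = (0.0000, 0.0000, 1.0000)
after link 2: o_2 = (4.3301, -2.5000, 1.0000)
after link 3: o_3 = (3.3301, -4.2321, 3.0000)
after link 4: o_4 = (3.3301, -4.2321, 5.0000)
after link 5: o_5 = (-1.7679, -7.0622, 5.0000)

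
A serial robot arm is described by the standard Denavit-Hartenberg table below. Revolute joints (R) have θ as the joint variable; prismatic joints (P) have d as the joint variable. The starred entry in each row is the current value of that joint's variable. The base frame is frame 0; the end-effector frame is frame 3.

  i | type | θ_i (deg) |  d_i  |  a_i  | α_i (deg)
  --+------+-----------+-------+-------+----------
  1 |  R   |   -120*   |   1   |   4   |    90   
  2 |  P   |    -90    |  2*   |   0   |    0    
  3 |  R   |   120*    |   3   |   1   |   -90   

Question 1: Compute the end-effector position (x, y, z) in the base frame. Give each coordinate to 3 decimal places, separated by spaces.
after link 1: o_1 = (-2.0000, -3.4641, 1.0000)
after link 2: o_2 = (-3.7321, -2.4641, 1.0000)
after link 3: o_3 = (-6.7631, -1.7141, 1.5000)

-6.763 -1.714 1.500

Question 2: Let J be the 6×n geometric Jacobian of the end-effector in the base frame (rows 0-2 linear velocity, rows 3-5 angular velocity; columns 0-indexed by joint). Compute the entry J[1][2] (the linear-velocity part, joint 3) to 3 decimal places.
axis z_2 = (-0.8660,0.5000,0.0000); lever o_n−o_2 = (-3.0311,0.7500,0.5000)
cross product → J_v[:, 2] = (0.2500,0.4330,0.8660)
J_ω[:, 2] = z_2
entry J[1][2] = 0.4330

0.433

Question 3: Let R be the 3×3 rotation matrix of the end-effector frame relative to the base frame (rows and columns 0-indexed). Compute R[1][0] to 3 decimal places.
-0.750

End-effector x-axis (col 0 of R) = (-0.4330,-0.7500,0.5000)
R[1][0] = -0.7500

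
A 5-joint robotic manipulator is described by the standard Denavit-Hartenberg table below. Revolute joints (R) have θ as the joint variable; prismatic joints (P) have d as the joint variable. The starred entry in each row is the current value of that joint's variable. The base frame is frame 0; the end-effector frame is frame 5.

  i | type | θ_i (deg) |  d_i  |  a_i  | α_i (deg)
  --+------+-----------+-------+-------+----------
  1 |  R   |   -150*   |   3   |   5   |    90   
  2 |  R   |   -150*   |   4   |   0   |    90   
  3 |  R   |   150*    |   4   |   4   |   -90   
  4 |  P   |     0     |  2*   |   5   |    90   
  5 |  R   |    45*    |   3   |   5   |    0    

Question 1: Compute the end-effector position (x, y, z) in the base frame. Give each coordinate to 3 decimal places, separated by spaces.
-14.254 -1.909 15.874

after link 1: o_1 = (-4.3301, -2.5000, 3.0000)
after link 2: o_2 = (-6.3301, 0.9641, 3.0000)
after link 3: o_3 = (-8.1962, 2.1962, 8.1962)
after link 4: o_4 = (-12.5777, 0.5532, 10.8612)
after link 5: o_5 = (-14.2539, -1.9088, 15.8741)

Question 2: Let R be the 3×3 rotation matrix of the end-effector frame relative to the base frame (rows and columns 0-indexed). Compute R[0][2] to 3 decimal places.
0.433

End-effector z-axis (col 2 of R) = (0.4330,0.2500,0.8660)
R[0][2] = 0.4330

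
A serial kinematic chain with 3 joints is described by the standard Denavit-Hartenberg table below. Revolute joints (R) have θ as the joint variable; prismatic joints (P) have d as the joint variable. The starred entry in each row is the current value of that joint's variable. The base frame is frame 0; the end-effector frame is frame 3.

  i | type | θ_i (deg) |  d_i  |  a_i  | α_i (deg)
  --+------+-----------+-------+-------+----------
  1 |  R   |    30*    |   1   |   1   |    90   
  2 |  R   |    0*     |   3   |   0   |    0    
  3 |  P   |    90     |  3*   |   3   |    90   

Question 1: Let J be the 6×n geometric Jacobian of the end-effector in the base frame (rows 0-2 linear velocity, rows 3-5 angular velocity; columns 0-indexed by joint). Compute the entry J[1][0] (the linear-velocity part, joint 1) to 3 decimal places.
axis z_0 = ẑ; lever o_n−o_0 = (3.8660,-4.6962,4.0000)
cross product → J_v[:, 0] = (4.6962,3.8660,-0.0000)
J_ω[:, 0] = z_0
entry J[1][0] = 3.8660

3.866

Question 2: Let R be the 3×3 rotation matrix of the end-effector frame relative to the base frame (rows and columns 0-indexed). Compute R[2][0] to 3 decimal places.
1.000

End-effector x-axis (col 0 of R) = (0.0000,0.0000,1.0000)
R[2][0] = 1.0000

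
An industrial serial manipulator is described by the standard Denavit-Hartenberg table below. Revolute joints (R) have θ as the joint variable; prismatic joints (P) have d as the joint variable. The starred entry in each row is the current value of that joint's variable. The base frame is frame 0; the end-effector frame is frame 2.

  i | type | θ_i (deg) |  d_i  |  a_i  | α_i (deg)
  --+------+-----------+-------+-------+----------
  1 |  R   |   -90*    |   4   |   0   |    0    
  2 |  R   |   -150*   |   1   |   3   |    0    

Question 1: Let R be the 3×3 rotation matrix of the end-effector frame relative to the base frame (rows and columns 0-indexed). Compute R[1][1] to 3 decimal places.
End-effector y-axis (col 1 of R) = (-0.8660,-0.5000,0.0000)
R[1][1] = -0.5000

-0.500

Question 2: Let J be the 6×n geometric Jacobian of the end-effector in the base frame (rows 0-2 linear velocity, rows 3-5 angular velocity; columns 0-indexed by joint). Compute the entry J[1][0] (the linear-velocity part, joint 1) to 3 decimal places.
-1.500

axis z_0 = ẑ; lever o_n−o_0 = (-1.5000,2.5981,5.0000)
cross product → J_v[:, 0] = (-2.5981,-1.5000,0.0000)
J_ω[:, 0] = z_0
entry J[1][0] = -1.5000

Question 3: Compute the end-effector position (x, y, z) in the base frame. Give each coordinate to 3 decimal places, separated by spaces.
after link 1: o_1 = (0.0000, 0.0000, 4.0000)
after link 2: o_2 = (-1.5000, 2.5981, 5.0000)

-1.500 2.598 5.000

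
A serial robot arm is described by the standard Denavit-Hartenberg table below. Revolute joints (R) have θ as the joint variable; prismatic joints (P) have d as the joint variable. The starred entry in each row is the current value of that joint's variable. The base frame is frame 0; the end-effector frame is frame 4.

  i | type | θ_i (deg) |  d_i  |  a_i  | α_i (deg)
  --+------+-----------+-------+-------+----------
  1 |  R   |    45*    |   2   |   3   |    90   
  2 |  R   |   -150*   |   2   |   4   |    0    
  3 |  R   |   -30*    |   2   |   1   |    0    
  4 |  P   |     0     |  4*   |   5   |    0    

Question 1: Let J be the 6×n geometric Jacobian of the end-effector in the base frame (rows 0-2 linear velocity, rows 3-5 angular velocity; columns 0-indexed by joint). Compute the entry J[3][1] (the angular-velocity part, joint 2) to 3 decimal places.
0.707

axis z_1 = (0.7071,-0.7071,0.0000); lever o_n−o_1 = (-1.0353,-12.3490,-2.0000)
cross product → J_v[:, 1] = (1.4142,1.4142,-9.4641)
J_ω[:, 1] = z_1
entry J[3][1] = 0.7071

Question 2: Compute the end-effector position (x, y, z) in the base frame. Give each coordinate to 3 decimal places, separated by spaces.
after link 1: o_1 = (2.1213, 2.1213, 2.0000)
after link 2: o_2 = (1.0860, -1.7424, 0.0000)
after link 3: o_3 = (1.7932, -3.8637, 0.0000)
after link 4: o_4 = (1.0860, -10.2277, 0.0000)

1.086 -10.228 0.000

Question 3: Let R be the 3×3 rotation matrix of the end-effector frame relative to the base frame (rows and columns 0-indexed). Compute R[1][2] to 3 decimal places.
End-effector z-axis (col 2 of R) = (0.7071,-0.7071,0.0000)
R[1][2] = -0.7071

-0.707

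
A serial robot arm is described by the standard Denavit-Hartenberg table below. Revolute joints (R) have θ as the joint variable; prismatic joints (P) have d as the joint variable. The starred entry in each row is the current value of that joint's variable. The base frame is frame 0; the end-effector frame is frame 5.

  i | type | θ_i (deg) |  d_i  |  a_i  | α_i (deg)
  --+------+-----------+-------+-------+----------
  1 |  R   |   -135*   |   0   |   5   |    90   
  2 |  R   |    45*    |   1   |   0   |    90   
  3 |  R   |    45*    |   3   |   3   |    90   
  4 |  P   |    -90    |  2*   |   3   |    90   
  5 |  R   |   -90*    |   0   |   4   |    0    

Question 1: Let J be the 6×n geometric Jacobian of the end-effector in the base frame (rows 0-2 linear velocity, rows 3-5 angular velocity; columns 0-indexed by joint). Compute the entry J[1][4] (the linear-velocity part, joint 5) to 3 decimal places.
2.000

axis z_4 = (0.8536,-0.1464,-0.5000); lever o_n−o_4 = (-0.5858,3.4142,-2.0000)
cross product → J_v[:, 4] = (2.0000,2.0000,2.8284)
J_ω[:, 4] = z_4
entry J[1][4] = 2.0000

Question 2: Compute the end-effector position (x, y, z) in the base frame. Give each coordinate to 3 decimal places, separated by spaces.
-7.096 -0.682 0.500

after link 1: o_1 = (-3.5355, -3.5355, 0.0000)
after link 2: o_2 = (-4.2426, -2.8284, 0.0000)
after link 3: o_3 = (-8.3033, -3.8891, -0.6213)
after link 4: o_4 = (-6.5104, -4.0962, 2.5000)
after link 5: o_5 = (-7.0962, -0.6820, 0.5000)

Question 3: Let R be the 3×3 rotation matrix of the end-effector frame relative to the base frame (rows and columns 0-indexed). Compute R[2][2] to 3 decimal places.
-0.500

End-effector z-axis (col 2 of R) = (0.8536,-0.1464,-0.5000)
R[2][2] = -0.5000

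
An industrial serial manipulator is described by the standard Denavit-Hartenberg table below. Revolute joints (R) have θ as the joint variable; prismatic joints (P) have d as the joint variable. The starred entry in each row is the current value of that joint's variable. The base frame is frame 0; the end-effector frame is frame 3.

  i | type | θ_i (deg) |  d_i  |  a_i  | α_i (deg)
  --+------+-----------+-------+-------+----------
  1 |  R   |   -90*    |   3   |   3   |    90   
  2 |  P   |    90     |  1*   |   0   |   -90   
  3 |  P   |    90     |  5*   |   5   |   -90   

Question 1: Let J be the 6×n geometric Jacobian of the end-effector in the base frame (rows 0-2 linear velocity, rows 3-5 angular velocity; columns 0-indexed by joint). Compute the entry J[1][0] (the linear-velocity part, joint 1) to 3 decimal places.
4.000

axis z_0 = ẑ; lever o_n−o_0 = (4.0000,2.0000,3.0000)
cross product → J_v[:, 0] = (-2.0000,4.0000,0.0000)
J_ω[:, 0] = z_0
entry J[1][0] = 4.0000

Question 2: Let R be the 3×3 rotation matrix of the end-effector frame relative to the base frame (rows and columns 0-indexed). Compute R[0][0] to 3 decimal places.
End-effector x-axis (col 0 of R) = (1.0000,0.0000,0.0000)
R[0][0] = 1.0000

1.000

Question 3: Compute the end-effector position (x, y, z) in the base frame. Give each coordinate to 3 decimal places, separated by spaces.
after link 1: o_1 = (0.0000, -3.0000, 3.0000)
after link 2: o_2 = (-1.0000, -3.0000, 3.0000)
after link 3: o_3 = (4.0000, 2.0000, 3.0000)

4.000 2.000 3.000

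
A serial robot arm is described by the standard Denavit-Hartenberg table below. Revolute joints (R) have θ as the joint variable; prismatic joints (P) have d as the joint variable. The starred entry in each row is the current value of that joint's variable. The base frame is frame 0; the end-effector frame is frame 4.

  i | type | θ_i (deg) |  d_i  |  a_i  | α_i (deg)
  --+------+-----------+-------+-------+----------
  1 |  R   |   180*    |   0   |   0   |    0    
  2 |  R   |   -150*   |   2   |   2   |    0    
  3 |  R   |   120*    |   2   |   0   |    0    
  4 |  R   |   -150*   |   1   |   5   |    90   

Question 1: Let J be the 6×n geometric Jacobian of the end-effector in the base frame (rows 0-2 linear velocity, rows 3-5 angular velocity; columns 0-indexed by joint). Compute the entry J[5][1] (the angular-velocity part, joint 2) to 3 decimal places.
axis z_1 = (0.0000,0.0000,1.0000); lever o_n−o_1 = (6.7321,1.0000,5.0000)
cross product → J_v[:, 1] = (-1.0000,6.7321,0.0000)
J_ω[:, 1] = z_1
entry J[5][1] = 1.0000

1.000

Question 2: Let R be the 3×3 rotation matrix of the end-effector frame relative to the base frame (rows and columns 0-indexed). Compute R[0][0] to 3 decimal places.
1.000

End-effector x-axis (col 0 of R) = (1.0000,-0.0000,0.0000)
R[0][0] = 1.0000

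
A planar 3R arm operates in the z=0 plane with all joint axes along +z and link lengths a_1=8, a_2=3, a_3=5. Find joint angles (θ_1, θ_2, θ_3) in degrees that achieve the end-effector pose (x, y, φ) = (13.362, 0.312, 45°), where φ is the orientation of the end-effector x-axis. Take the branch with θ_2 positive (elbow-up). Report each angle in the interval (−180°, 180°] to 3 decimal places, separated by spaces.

wrist centre = target − a_3·(cos φ, sin φ) = (9.8265, -3.2235)
cos θ_2 = (106.9506−8²−3²)/(2·8·3) = 0.7073; θ_2 = 44.9840° (elbow-up)
β = atan2(-3.2235,9.8265) = -18.1619°; ψ = atan2(2.1207,10.1219) = 11.8334°
θ_1 = β − ψ = -29.9952°
θ_3 = φ − θ_1 − θ_2 = 30.0112° (wrapped to (-180°,180°])

-29.995 44.984 30.011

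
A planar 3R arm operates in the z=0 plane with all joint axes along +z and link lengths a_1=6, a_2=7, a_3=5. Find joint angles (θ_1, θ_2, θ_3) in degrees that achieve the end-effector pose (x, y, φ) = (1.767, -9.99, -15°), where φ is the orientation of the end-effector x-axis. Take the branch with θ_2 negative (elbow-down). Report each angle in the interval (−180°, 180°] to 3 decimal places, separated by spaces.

-60.003 -90.001 135.004

wrist centre = target − a_3·(cos φ, sin φ) = (-3.0626, -8.6959)
cos θ_2 = (84.9985−6²−7²)/(2·6·7) = -0.0000; θ_2 = -90.0011° (elbow-down)
β = atan2(-8.6959,-3.0626) = -109.4019°; ψ = atan2(-7.0000,5.9999) = -49.3993°
θ_1 = β − ψ = -60.0025°
θ_3 = φ − θ_1 − θ_2 = 135.0036° (wrapped to (-180°,180°])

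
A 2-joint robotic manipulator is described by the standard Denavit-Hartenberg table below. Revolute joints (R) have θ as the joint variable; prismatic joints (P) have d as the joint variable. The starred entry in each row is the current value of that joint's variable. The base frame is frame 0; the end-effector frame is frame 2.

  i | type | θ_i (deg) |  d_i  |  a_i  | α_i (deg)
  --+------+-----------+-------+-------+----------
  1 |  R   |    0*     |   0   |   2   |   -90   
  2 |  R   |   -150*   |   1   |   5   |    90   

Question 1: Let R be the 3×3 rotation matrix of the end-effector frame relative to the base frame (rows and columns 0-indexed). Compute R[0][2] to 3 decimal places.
End-effector z-axis (col 2 of R) = (-0.5000,0.0000,-0.8660)
R[0][2] = -0.5000

-0.500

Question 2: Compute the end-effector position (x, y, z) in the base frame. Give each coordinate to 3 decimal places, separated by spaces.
-2.330 1.000 2.500

after link 1: o_1 = (2.0000, 0.0000, 0.0000)
after link 2: o_2 = (-2.3301, 1.0000, 2.5000)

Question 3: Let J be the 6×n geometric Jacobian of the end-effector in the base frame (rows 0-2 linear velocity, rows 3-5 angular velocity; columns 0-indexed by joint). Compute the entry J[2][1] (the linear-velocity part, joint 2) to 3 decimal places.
axis z_1 = (0.0000,1.0000,0.0000); lever o_n−o_1 = (-4.3301,1.0000,2.5000)
cross product → J_v[:, 1] = (2.5000,-0.0000,4.3301)
J_ω[:, 1] = z_1
entry J[2][1] = 4.3301

4.330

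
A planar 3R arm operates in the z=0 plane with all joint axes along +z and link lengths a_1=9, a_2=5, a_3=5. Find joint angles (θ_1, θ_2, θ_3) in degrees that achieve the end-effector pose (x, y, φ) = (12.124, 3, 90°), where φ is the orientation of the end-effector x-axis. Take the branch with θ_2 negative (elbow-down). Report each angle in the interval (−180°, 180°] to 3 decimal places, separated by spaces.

wrist centre = target − a_3·(cos φ, sin φ) = (12.1240, -2.0000)
cos θ_2 = (150.9914−9²−5²)/(2·9·5) = 0.4999; θ_2 = -60.0063° (elbow-down)
β = atan2(-2.0000,12.1240) = -9.3673°; ψ = atan2(-4.3304,11.4995) = -20.6350°
θ_1 = β − ψ = 11.2677°
θ_3 = φ − θ_1 − θ_2 = 138.7386° (wrapped to (-180°,180°])

11.268 -60.006 138.739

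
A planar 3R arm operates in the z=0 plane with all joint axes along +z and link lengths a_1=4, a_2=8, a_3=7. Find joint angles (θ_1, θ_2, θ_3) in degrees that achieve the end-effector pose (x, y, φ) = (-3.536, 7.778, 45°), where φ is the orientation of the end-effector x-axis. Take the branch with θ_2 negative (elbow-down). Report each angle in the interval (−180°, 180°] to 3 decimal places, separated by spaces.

-135.003 -89.994 -90.003

wrist centre = target − a_3·(cos φ, sin φ) = (-8.4857, 2.8283)
cos θ_2 = (80.0069−4²−8²)/(2·4·8) = 0.0001; θ_2 = -89.9938° (elbow-down)
β = atan2(2.8283,-8.4857) = 161.5671°; ψ = atan2(-8.0000,4.0009) = -63.4300°
θ_1 = β − ψ = 224.9970°
θ_3 = φ − θ_1 − θ_2 = -90.0032° (wrapped to (-180°,180°])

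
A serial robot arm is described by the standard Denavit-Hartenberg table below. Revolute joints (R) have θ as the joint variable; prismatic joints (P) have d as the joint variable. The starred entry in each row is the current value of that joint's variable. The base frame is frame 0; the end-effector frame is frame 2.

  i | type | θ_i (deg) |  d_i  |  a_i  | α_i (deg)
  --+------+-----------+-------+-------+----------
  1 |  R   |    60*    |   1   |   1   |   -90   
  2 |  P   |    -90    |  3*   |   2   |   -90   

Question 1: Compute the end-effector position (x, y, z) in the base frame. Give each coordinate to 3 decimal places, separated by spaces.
after link 1: o_1 = (0.5000, 0.8660, 1.0000)
after link 2: o_2 = (-2.0981, 2.3660, 3.0000)

-2.098 2.366 3.000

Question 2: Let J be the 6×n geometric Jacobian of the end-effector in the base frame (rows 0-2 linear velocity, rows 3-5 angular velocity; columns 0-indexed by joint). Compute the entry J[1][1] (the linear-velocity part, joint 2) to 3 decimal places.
0.500

prismatic axis z_1 = (-0.8660,0.5000,0.0000)
J_v[:, 1] = z_1; J_ω[:, 1] = (0,0,0)
entry J[1][1] = 0.5000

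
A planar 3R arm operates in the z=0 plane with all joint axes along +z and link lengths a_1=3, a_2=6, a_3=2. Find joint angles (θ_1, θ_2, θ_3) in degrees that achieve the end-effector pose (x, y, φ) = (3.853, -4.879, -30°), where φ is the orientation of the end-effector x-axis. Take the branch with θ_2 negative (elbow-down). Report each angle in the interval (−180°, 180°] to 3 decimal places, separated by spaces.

44.991 -134.998 60.007

wrist centre = target − a_3·(cos φ, sin φ) = (2.1209, -3.8790)
cos θ_2 = (19.5451−3²−6²)/(2·3·6) = -0.7071; θ_2 = -134.9980° (elbow-down)
β = atan2(-3.8790,2.1209) = -61.3312°; ψ = atan2(-4.2428,-1.2425) = -106.3225°
θ_1 = β − ψ = 44.9913°
θ_3 = φ − θ_1 − θ_2 = 60.0066° (wrapped to (-180°,180°])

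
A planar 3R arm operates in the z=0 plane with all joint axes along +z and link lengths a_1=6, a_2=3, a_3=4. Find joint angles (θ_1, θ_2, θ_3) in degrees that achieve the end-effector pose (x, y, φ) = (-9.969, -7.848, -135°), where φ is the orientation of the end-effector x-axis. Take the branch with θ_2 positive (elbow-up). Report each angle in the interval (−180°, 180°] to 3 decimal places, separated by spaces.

wrist centre = target − a_3·(cos φ, sin φ) = (-7.1406, -5.0196)
cos θ_2 = (76.1839−6²−3²)/(2·6·3) = 0.8662; θ_2 = 29.9778° (elbow-up)
β = atan2(-5.0196,-7.1406) = -144.8941°; ψ = atan2(1.4990,8.5987) = 9.8889°
θ_1 = β − ψ = -154.7830°
θ_3 = φ − θ_1 − θ_2 = -10.1947° (wrapped to (-180°,180°])

-154.783 29.978 -10.195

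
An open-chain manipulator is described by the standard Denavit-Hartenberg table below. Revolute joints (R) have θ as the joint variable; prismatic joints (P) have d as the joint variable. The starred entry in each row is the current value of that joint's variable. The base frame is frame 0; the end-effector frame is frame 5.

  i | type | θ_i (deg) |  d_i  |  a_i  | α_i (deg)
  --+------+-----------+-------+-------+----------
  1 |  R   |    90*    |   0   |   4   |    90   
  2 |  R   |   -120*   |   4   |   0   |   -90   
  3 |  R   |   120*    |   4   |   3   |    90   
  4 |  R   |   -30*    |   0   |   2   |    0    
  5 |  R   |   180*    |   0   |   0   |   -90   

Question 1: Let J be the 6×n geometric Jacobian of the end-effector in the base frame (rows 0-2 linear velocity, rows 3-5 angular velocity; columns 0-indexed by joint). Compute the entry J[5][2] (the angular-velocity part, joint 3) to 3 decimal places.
-0.500

axis z_2 = (0.0000,0.8660,-0.5000); lever o_n−o_2 = (-4.0981,3.7811,0.5490)
cross product → J_v[:, 2] = (2.3660,2.0490,3.5490)
J_ω[:, 2] = z_2
entry J[5][2] = -0.5000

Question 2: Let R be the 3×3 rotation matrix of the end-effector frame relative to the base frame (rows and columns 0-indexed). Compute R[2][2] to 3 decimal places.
End-effector z-axis (col 2 of R) = (0.4330,-0.8750,0.2165)
R[2][2] = 0.2165

0.217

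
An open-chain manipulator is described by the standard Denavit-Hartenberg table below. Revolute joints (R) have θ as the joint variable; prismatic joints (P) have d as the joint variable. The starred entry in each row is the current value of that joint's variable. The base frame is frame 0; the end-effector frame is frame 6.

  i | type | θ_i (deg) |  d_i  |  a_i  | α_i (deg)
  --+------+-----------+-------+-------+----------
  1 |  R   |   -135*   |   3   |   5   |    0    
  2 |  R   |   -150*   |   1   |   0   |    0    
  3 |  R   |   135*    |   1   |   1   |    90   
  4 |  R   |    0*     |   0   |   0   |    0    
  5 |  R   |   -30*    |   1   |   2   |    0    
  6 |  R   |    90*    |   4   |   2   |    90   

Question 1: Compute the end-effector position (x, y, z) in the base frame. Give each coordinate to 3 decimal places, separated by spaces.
-9.268 -1.071 5.732

after link 1: o_1 = (-3.5355, -3.5355, 3.0000)
after link 2: o_2 = (-3.5355, -3.5355, 4.0000)
after link 3: o_3 = (-4.4016, -4.0355, 5.0000)
after link 4: o_4 = (-4.4016, -4.0355, 5.0000)
after link 5: o_5 = (-6.4016, -4.0355, 4.0000)
after link 6: o_6 = (-9.2676, -1.0714, 5.7321)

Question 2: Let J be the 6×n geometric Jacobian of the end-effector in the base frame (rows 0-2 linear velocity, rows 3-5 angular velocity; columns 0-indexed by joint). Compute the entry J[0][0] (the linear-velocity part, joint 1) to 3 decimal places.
axis z_0 = ẑ; lever o_n−o_0 = (-9.2676,-1.0714,5.7321)
cross product → J_v[:, 0] = (1.0714,-9.2676,0.0000)
J_ω[:, 0] = z_0
entry J[0][0] = 1.0714

1.071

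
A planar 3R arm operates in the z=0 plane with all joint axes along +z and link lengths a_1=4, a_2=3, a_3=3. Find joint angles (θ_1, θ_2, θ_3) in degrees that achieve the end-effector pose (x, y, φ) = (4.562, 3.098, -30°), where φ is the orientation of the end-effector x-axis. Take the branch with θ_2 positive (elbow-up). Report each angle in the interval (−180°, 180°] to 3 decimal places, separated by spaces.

30.000 90.003 -150.004

wrist centre = target − a_3·(cos φ, sin φ) = (1.9639, 4.5980)
cos θ_2 = (24.9986−4²−3²)/(2·4·3) = -0.0001; θ_2 = 90.0033° (elbow-up)
β = atan2(4.5980,1.9639) = 66.8714°; ψ = atan2(3.0000,3.9998) = 36.8711°
θ_1 = β − ψ = 30.0003°
θ_3 = φ − θ_1 − θ_2 = -150.0037° (wrapped to (-180°,180°])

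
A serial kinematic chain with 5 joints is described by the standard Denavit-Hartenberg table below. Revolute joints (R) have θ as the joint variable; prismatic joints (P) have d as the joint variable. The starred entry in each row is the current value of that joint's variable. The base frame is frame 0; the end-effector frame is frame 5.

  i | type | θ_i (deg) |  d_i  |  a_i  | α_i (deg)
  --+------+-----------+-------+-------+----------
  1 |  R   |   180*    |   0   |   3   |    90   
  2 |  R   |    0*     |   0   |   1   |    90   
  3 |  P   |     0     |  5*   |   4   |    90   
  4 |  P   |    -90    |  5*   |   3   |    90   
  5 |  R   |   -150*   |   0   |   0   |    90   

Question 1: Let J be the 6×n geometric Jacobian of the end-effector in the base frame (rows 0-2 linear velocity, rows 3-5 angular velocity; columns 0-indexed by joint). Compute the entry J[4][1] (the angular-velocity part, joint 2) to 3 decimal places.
axis z_1 = (0.0000,1.0000,0.0000); lever o_n−o_1 = (-5.0000,-5.0000,-2.0000)
cross product → J_v[:, 1] = (-2.0000,-0.0000,5.0000)
J_ω[:, 1] = z_1
entry J[4][1] = 1.0000

1.000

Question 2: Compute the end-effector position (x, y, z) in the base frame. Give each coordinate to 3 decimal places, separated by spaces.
-8.000 -5.000 -2.000

after link 1: o_1 = (-3.0000, 0.0000, 0.0000)
after link 2: o_2 = (-4.0000, 0.0000, 0.0000)
after link 3: o_3 = (-8.0000, 0.0000, -5.0000)
after link 4: o_4 = (-8.0000, -5.0000, -2.0000)
after link 5: o_5 = (-8.0000, -5.0000, -2.0000)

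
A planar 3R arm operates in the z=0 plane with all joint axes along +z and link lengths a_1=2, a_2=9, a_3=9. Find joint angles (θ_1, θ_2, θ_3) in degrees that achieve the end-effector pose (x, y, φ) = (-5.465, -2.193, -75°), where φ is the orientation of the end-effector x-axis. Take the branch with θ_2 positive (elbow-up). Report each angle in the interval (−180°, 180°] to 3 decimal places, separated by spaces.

90.010 59.988 135.002

wrist centre = target − a_3·(cos φ, sin φ) = (-7.7944, 6.5003)
cos θ_2 = (103.0065−2²−9²)/(2·2·9) = 0.5002; θ_2 = 59.9880° (elbow-up)
β = atan2(6.5003,-7.7944) = 140.1726°; ψ = atan2(7.7933,6.5016) = 50.1631°
θ_1 = β − ψ = 90.0096°
θ_3 = φ − θ_1 − θ_2 = 135.0024° (wrapped to (-180°,180°])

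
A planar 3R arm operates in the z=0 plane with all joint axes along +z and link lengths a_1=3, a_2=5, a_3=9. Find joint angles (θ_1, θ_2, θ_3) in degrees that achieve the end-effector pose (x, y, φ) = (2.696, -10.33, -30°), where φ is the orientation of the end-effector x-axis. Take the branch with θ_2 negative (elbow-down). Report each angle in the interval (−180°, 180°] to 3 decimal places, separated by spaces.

wrist centre = target − a_3·(cos φ, sin φ) = (-5.0982, -5.8300)
cos θ_2 = (59.9808−3²−5²)/(2·3·5) = 0.8660; θ_2 = -29.9997° (elbow-down)
β = atan2(-5.8300,-5.0982) = -131.1691°; ψ = atan2(-2.5000,7.3301) = -18.8322°
θ_1 = β − ψ = -112.3369°
θ_3 = φ − θ_1 − θ_2 = 112.3366° (wrapped to (-180°,180°])

-112.337 -30.000 112.337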